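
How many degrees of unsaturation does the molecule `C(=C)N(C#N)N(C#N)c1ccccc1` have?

9

Molecular formula from the SMILES: C10H8N4.
DoU = (2C + 2 + N − H − X)/2 = (2·10 + 2 + 4 − 8 − 0)/2 = 18/2 = 9.
(Structurally: 1 ring(s) + 8 π bond(s) = 9.)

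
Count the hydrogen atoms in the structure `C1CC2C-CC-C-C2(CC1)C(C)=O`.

Hydrogens are implicit in SMILES; fill each atom to its normal valence:
  8 × C: 2 H each → 16
  2 × C: no H
  1 × C: 3 H
  1 × C: 1 H
  1 × O: no H
  Total hydrogens = 20.

20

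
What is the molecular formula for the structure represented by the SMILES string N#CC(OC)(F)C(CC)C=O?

C7H10FNO2

Heavy atoms from the SMILES: 7 C, 1 F, 1 N, 2 O.
Implicit hydrogens by atom environment:
  2 × C: 3 H each → 6
  2 × C: 1 H each → 2
  2 × C: no H
  2 × O: no H
  1 × C: 2 H
  1 × F: no H
  1 × N: no H
  Total hydrogens = 10.
Molecular formula: C7H10FNO2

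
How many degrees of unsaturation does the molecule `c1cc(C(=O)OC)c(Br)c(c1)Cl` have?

Molecular formula from the SMILES: C8H6BrClO2.
DoU = (2C + 2 + N − H − X)/2 = (2·8 + 2 + 0 − 6 − 2)/2 = 10/2 = 5.
(Structurally: 1 ring(s) + 4 π bond(s) = 5.)

5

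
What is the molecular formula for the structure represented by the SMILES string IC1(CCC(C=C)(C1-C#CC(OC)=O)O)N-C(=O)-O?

C12H14INO5

Heavy atoms from the SMILES: 12 C, 1 I, 1 N, 5 O.
Implicit hydrogens by atom environment:
  6 × C: no H
  3 × C: 2 H each → 6
  3 × O: no H
  2 × C: 1 H each → 2
  2 × O: 1 H each → 2
  1 × C: 3 H
  1 × I: no H
  1 × N: 1 H
  Total hydrogens = 14.
Molecular formula: C12H14INO5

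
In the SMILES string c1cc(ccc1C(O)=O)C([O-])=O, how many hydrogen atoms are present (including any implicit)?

Hydrogens are implicit in SMILES; fill each atom to its normal valence:
  4 × C (aromatic): 1 H each → 4
  2 × C (aromatic): no H
  2 × C: no H
  2 × O: no H
  1 × O: 1 H
  1 × O (charge -1): no H
  Total hydrogens = 5.

5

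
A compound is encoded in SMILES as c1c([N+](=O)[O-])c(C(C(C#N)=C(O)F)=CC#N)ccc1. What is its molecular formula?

C12H6FN3O3

Heavy atoms from the SMILES: 12 C, 1 F, 3 N, 3 O.
Implicit hydrogens by atom environment:
  5 × C: no H
  4 × C (aromatic): 1 H each → 4
  2 × C (aromatic): no H
  2 × N: no H
  1 × C: 1 H
  1 × F: no H
  1 × N (charge +1): no H
  1 × O: 1 H
  1 × O: no H
  1 × O (charge -1): no H
  Total hydrogens = 6.
Molecular formula: C12H6FN3O3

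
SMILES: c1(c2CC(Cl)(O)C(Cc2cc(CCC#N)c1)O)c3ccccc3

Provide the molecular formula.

C19H18ClNO2

Heavy atoms from the SMILES: 19 C, 1 Cl, 1 N, 2 O.
Implicit hydrogens by atom environment:
  7 × C (aromatic): 1 H each → 7
  5 × C (aromatic): no H
  4 × C: 2 H each → 8
  2 × C: no H
  2 × O: 1 H each → 2
  1 × C: 1 H
  1 × Cl: no H
  1 × N: no H
  Total hydrogens = 18.
Molecular formula: C19H18ClNO2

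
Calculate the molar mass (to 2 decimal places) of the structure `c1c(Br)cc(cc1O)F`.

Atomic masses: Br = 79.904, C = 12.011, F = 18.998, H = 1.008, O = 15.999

Molecular formula: C6H4BrFO.
M = 1×79.904 + 6×12.011 + 1×18.998 + 4×1.008 + 1×15.999 = 191.00 g/mol.

191.00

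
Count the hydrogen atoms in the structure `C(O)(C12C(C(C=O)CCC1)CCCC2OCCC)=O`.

Hydrogens are implicit in SMILES; fill each atom to its normal valence:
  8 × C: 2 H each → 16
  4 × C: 1 H each → 4
  3 × O: no H
  2 × C: no H
  1 × C: 3 H
  1 × O: 1 H
  Total hydrogens = 24.

24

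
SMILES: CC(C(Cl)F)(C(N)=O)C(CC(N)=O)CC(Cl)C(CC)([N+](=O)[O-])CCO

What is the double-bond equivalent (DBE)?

Molecular formula from the SMILES: C14H24Cl2FN3O5.
DoU = (2C + 2 + N − H − X)/2 = (2·14 + 2 + 3 − 24 − 3)/2 = 6/2 = 3.
(Structurally: 0 ring(s) + 3 π bond(s) = 3.)

3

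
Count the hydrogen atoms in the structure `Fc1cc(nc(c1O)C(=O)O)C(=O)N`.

Hydrogens are implicit in SMILES; fill each atom to its normal valence:
  4 × C (aromatic): no H
  2 × C: no H
  2 × O: 1 H each → 2
  2 × O: no H
  1 × C (aromatic): 1 H
  1 × F: no H
  1 × N: 2 H
  1 × N (aromatic): no H
  Total hydrogens = 5.

5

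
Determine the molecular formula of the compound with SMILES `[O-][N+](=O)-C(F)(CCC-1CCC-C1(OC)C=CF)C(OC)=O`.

Heavy atoms from the SMILES: 13 C, 2 F, 1 N, 5 O.
Implicit hydrogens by atom environment:
  5 × C: 2 H each → 10
  4 × O: no H
  3 × C: 1 H each → 3
  3 × C: no H
  2 × C: 3 H each → 6
  2 × F: no H
  1 × N (charge +1): no H
  1 × O (charge -1): no H
  Total hydrogens = 19.
Molecular formula: C13H19F2NO5

C13H19F2NO5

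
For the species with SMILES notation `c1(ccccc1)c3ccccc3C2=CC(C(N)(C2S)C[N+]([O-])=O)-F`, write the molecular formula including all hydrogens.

Heavy atoms from the SMILES: 18 C, 1 F, 2 N, 2 O, 1 S.
Implicit hydrogens by atom environment:
  9 × C (aromatic): 1 H each → 9
  3 × C: 1 H each → 3
  3 × C (aromatic): no H
  2 × C: no H
  1 × C: 2 H
  1 × F: no H
  1 × N: 2 H
  1 × N (charge +1): no H
  1 × O: no H
  1 × O (charge -1): no H
  1 × S: 1 H
  Total hydrogens = 17.
Molecular formula: C18H17FN2O2S

C18H17FN2O2S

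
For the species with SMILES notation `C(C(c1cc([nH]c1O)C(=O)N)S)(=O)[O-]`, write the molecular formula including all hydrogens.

Heavy atoms from the SMILES: 7 C, 2 N, 4 O, 1 S.
Implicit hydrogens by atom environment:
  3 × C (aromatic): no H
  2 × C: no H
  2 × O: no H
  1 × C (aromatic): 1 H
  1 × C: 1 H
  1 × N: 2 H
  1 × N (aromatic): 1 H
  1 × O: 1 H
  1 × O (charge -1): no H
  1 × S: 1 H
  Total hydrogens = 7.
Net charge -1.
Molecular formula: C7H7N2O4S-

C7H7N2O4S-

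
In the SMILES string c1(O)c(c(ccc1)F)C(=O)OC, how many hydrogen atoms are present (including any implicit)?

7

Hydrogens are implicit in SMILES; fill each atom to its normal valence:
  3 × C (aromatic): 1 H each → 3
  3 × C (aromatic): no H
  2 × O: no H
  1 × C: 3 H
  1 × C: no H
  1 × F: no H
  1 × O: 1 H
  Total hydrogens = 7.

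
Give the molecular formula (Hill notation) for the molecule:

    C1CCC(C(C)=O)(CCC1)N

C9H17NO

Heavy atoms from the SMILES: 9 C, 1 N, 1 O.
Implicit hydrogens by atom environment:
  6 × C: 2 H each → 12
  2 × C: no H
  1 × C: 3 H
  1 × N: 2 H
  1 × O: no H
  Total hydrogens = 17.
Molecular formula: C9H17NO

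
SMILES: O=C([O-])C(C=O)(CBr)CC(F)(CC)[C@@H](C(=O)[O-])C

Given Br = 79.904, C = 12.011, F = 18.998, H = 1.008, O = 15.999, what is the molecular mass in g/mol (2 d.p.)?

325.13

Molecular formula: [C11H14BrFO5]2-.
M = 1×79.904 + 11×12.011 + 1×18.998 + 14×1.008 + 5×15.999 = 325.13 g/mol.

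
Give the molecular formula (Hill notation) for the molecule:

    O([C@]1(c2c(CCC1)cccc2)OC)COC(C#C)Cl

Heavy atoms from the SMILES: 15 C, 1 Cl, 3 O.
Implicit hydrogens by atom environment:
  4 × C: 2 H each → 8
  4 × C (aromatic): 1 H each → 4
  3 × O: no H
  2 × C: 1 H each → 2
  2 × C (aromatic): no H
  2 × C: no H
  1 × C: 3 H
  1 × Cl: no H
  Total hydrogens = 17.
Molecular formula: C15H17ClO3

C15H17ClO3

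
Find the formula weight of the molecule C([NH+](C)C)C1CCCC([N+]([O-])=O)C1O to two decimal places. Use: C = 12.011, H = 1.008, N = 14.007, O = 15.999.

Molecular formula: C9H19N2O3+.
M = 9×12.011 + 19×1.008 + 2×14.007 + 3×15.999 = 203.26 g/mol.

203.26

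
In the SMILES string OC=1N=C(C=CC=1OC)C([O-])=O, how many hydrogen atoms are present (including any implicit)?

Hydrogens are implicit in SMILES; fill each atom to its normal valence:
  3 × C (aromatic): no H
  2 × C (aromatic): 1 H each → 2
  2 × O: no H
  1 × C: 3 H
  1 × C: no H
  1 × N (aromatic): no H
  1 × O: 1 H
  1 × O (charge -1): no H
  Total hydrogens = 6.

6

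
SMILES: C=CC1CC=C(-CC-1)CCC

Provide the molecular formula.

Heavy atoms from the SMILES: 11 C.
Implicit hydrogens by atom environment:
  6 × C: 2 H each → 12
  3 × C: 1 H each → 3
  1 × C: 3 H
  1 × C: no H
  Total hydrogens = 18.
Molecular formula: C11H18

C11H18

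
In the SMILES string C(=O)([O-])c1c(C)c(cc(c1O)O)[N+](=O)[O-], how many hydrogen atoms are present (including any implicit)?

Hydrogens are implicit in SMILES; fill each atom to its normal valence:
  5 × C (aromatic): no H
  2 × O: 1 H each → 2
  2 × O: no H
  2 × O (charge -1): no H
  1 × C: 3 H
  1 × C (aromatic): 1 H
  1 × C: no H
  1 × N (charge +1): no H
  Total hydrogens = 6.

6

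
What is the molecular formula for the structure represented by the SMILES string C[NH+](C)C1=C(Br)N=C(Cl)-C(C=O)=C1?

C8H9BrClN2O+

Heavy atoms from the SMILES: 1 Br, 8 C, 1 Cl, 2 N, 1 O.
Implicit hydrogens by atom environment:
  4 × C (aromatic): no H
  2 × C: 3 H each → 6
  1 × Br: no H
  1 × C (aromatic): 1 H
  1 × C: 1 H
  1 × Cl: no H
  1 × N (charge +1): 1 H
  1 × N (aromatic): no H
  1 × O: no H
  Total hydrogens = 9.
Net charge +1.
Molecular formula: C8H9BrClN2O+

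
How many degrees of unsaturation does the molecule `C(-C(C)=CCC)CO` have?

Molecular formula from the SMILES: C7H14O.
DoU = (2C + 2 + N − H − X)/2 = (2·7 + 2 + 0 − 14 − 0)/2 = 2/2 = 1.
(Structurally: 0 ring(s) + 1 π bond(s) = 1.)

1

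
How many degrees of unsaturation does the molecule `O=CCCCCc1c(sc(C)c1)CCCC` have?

Molecular formula from the SMILES: C14H22OS.
DoU = (2C + 2 + N − H − X)/2 = (2·14 + 2 + 0 − 22 − 0)/2 = 8/2 = 4.
(Structurally: 1 ring(s) + 3 π bond(s) = 4.)

4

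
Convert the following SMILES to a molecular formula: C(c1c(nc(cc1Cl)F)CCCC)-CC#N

C12H14ClFN2

Heavy atoms from the SMILES: 12 C, 1 Cl, 1 F, 2 N.
Implicit hydrogens by atom environment:
  5 × C: 2 H each → 10
  4 × C (aromatic): no H
  1 × C: 3 H
  1 × C (aromatic): 1 H
  1 × C: no H
  1 × Cl: no H
  1 × F: no H
  1 × N (aromatic): no H
  1 × N: no H
  Total hydrogens = 14.
Molecular formula: C12H14ClFN2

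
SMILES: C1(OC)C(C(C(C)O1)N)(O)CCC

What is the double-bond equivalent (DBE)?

Molecular formula from the SMILES: C9H19NO3.
DoU = (2C + 2 + N − H − X)/2 = (2·9 + 2 + 1 − 19 − 0)/2 = 2/2 = 1.
(Structurally: 1 ring(s) + 0 π bond(s) = 1.)

1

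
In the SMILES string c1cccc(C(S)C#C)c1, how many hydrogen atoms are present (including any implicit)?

8

Hydrogens are implicit in SMILES; fill each atom to its normal valence:
  5 × C (aromatic): 1 H each → 5
  2 × C: 1 H each → 2
  1 × C: no H
  1 × C (aromatic): no H
  1 × S: 1 H
  Total hydrogens = 8.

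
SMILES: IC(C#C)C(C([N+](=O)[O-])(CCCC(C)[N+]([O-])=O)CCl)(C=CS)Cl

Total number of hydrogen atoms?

17

Hydrogens are implicit in SMILES; fill each atom to its normal valence:
  5 × C: 1 H each → 5
  4 × C: 2 H each → 8
  3 × C: no H
  2 × Cl: no H
  2 × N (charge +1): no H
  2 × O: no H
  2 × O (charge -1): no H
  1 × C: 3 H
  1 × I: no H
  1 × S: 1 H
  Total hydrogens = 17.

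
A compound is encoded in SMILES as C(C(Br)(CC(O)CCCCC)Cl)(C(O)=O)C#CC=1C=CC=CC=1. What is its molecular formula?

Heavy atoms from the SMILES: 1 Br, 18 C, 1 Cl, 3 O.
Implicit hydrogens by atom environment:
  5 × C: 2 H each → 10
  5 × C (aromatic): 1 H each → 5
  4 × C: no H
  2 × C: 1 H each → 2
  2 × O: 1 H each → 2
  1 × Br: no H
  1 × C: 3 H
  1 × C (aromatic): no H
  1 × Cl: no H
  1 × O: no H
  Total hydrogens = 22.
Molecular formula: C18H22BrClO3

C18H22BrClO3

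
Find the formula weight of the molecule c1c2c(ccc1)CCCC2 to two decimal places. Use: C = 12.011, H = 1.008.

Molecular formula: C10H12.
M = 10×12.011 + 12×1.008 = 132.21 g/mol.

132.21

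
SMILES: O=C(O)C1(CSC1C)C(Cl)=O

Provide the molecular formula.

Heavy atoms from the SMILES: 6 C, 1 Cl, 3 O, 1 S.
Implicit hydrogens by atom environment:
  3 × C: no H
  2 × O: no H
  1 × C: 3 H
  1 × C: 2 H
  1 × C: 1 H
  1 × Cl: no H
  1 × O: 1 H
  1 × S: no H
  Total hydrogens = 7.
Molecular formula: C6H7ClO3S

C6H7ClO3S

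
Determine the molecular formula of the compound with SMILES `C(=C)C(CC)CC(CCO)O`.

C9H18O2

Heavy atoms from the SMILES: 9 C, 2 O.
Implicit hydrogens by atom environment:
  5 × C: 2 H each → 10
  3 × C: 1 H each → 3
  2 × O: 1 H each → 2
  1 × C: 3 H
  Total hydrogens = 18.
Molecular formula: C9H18O2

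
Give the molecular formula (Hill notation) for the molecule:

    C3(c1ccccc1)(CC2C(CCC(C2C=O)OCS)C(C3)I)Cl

Heavy atoms from the SMILES: 18 C, 1 Cl, 1 I, 2 O, 1 S.
Implicit hydrogens by atom environment:
  6 × C: 1 H each → 6
  5 × C: 2 H each → 10
  5 × C (aromatic): 1 H each → 5
  2 × O: no H
  1 × C: no H
  1 × C (aromatic): no H
  1 × Cl: no H
  1 × I: no H
  1 × S: 1 H
  Total hydrogens = 22.
Molecular formula: C18H22ClIO2S

C18H22ClIO2S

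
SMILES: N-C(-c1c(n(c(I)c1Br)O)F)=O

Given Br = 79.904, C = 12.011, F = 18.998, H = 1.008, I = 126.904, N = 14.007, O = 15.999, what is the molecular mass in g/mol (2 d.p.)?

Molecular formula: C5H3BrFIN2O2.
M = 1×79.904 + 5×12.011 + 1×18.998 + 3×1.008 + 1×126.904 + 2×14.007 + 2×15.999 = 348.90 g/mol.

348.90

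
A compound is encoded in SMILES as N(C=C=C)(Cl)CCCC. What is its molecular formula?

Heavy atoms from the SMILES: 7 C, 1 Cl, 1 N.
Implicit hydrogens by atom environment:
  4 × C: 2 H each → 8
  1 × C: 3 H
  1 × C: 1 H
  1 × C: no H
  1 × Cl: no H
  1 × N: no H
  Total hydrogens = 12.
Molecular formula: C7H12ClN

C7H12ClN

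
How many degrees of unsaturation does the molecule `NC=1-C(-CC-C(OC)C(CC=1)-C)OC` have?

2

Molecular formula from the SMILES: C11H21NO2.
DoU = (2C + 2 + N − H − X)/2 = (2·11 + 2 + 1 − 21 − 0)/2 = 4/2 = 2.
(Structurally: 1 ring(s) + 1 π bond(s) = 2.)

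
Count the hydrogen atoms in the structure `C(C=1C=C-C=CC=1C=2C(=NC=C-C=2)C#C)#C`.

Hydrogens are implicit in SMILES; fill each atom to its normal valence:
  7 × C (aromatic): 1 H each → 7
  4 × C (aromatic): no H
  2 × C: 1 H each → 2
  2 × C: no H
  1 × N (aromatic): no H
  Total hydrogens = 9.

9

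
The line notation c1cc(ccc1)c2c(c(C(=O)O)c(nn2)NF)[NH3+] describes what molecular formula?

Heavy atoms from the SMILES: 11 C, 1 F, 4 N, 2 O.
Implicit hydrogens by atom environment:
  5 × C (aromatic): 1 H each → 5
  5 × C (aromatic): no H
  2 × N (aromatic): no H
  1 × C: no H
  1 × F: no H
  1 × N (charge +1): 3 H
  1 × N: 1 H
  1 × O: 1 H
  1 × O: no H
  Total hydrogens = 10.
Net charge +1.
Molecular formula: C11H10FN4O2+

C11H10FN4O2+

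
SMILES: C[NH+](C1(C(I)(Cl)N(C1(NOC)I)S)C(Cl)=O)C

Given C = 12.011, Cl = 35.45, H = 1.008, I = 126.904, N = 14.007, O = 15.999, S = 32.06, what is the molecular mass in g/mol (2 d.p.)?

Molecular formula: C7H12Cl2I2N3O2S+.
M = 7×12.011 + 2×35.45 + 12×1.008 + 2×126.904 + 3×14.007 + 2×15.999 + 1×32.06 = 526.96 g/mol.

526.96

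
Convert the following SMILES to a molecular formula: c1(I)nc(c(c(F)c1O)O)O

C5H3FINO3

Heavy atoms from the SMILES: 5 C, 1 F, 1 I, 1 N, 3 O.
Implicit hydrogens by atom environment:
  5 × C (aromatic): no H
  3 × O: 1 H each → 3
  1 × F: no H
  1 × I: no H
  1 × N (aromatic): no H
  Total hydrogens = 3.
Molecular formula: C5H3FINO3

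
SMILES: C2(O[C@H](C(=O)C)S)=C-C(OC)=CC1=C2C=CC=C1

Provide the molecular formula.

Heavy atoms from the SMILES: 14 C, 3 O, 1 S.
Implicit hydrogens by atom environment:
  6 × C (aromatic): 1 H each → 6
  4 × C (aromatic): no H
  3 × O: no H
  2 × C: 3 H each → 6
  1 × C: 1 H
  1 × C: no H
  1 × S: 1 H
  Total hydrogens = 14.
Molecular formula: C14H14O3S

C14H14O3S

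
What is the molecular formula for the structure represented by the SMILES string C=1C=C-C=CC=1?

C6H6

Heavy atoms from the SMILES: 6 C.
Implicit hydrogens by atom environment:
  6 × C (aromatic): 1 H each → 6
  Total hydrogens = 6.
Molecular formula: C6H6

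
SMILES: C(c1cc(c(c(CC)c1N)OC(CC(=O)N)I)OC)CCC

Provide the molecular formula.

Heavy atoms from the SMILES: 16 C, 1 I, 2 N, 3 O.
Implicit hydrogens by atom environment:
  5 × C: 2 H each → 10
  5 × C (aromatic): no H
  3 × C: 3 H each → 9
  3 × O: no H
  2 × N: 2 H each → 4
  1 × C (aromatic): 1 H
  1 × C: 1 H
  1 × C: no H
  1 × I: no H
  Total hydrogens = 25.
Molecular formula: C16H25IN2O3

C16H25IN2O3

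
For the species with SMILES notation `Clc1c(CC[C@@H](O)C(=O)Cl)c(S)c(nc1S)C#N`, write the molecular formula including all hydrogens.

Heavy atoms from the SMILES: 10 C, 2 Cl, 2 N, 2 O, 2 S.
Implicit hydrogens by atom environment:
  5 × C (aromatic): no H
  2 × C: 2 H each → 4
  2 × C: no H
  2 × Cl: no H
  2 × S: 1 H each → 2
  1 × C: 1 H
  1 × N (aromatic): no H
  1 × N: no H
  1 × O: 1 H
  1 × O: no H
  Total hydrogens = 8.
Molecular formula: C10H8Cl2N2O2S2

C10H8Cl2N2O2S2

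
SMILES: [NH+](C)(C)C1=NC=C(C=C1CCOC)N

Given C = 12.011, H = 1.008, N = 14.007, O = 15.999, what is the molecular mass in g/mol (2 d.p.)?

Molecular formula: C10H18N3O+.
M = 10×12.011 + 18×1.008 + 3×14.007 + 1×15.999 = 196.27 g/mol.

196.27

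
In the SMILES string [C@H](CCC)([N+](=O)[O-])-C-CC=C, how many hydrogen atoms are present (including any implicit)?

Hydrogens are implicit in SMILES; fill each atom to its normal valence:
  5 × C: 2 H each → 10
  2 × C: 1 H each → 2
  1 × C: 3 H
  1 × N (charge +1): no H
  1 × O: no H
  1 × O (charge -1): no H
  Total hydrogens = 15.

15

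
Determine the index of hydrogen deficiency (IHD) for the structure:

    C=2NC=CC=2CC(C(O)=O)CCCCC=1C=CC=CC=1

8

Molecular formula from the SMILES: C17H21NO2.
DoU = (2C + 2 + N − H − X)/2 = (2·17 + 2 + 1 − 21 − 0)/2 = 16/2 = 8.
(Structurally: 2 ring(s) + 6 π bond(s) = 8.)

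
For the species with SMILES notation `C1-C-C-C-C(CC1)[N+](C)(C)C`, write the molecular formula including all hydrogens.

Heavy atoms from the SMILES: 10 C, 1 N.
Implicit hydrogens by atom environment:
  6 × C: 2 H each → 12
  3 × C: 3 H each → 9
  1 × C: 1 H
  1 × N (charge +1): no H
  Total hydrogens = 22.
Net charge +1.
Molecular formula: C10H22N+

C10H22N+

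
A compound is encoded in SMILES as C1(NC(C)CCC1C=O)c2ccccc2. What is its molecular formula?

C13H17NO

Heavy atoms from the SMILES: 13 C, 1 N, 1 O.
Implicit hydrogens by atom environment:
  5 × C (aromatic): 1 H each → 5
  4 × C: 1 H each → 4
  2 × C: 2 H each → 4
  1 × C: 3 H
  1 × C (aromatic): no H
  1 × N: 1 H
  1 × O: no H
  Total hydrogens = 17.
Molecular formula: C13H17NO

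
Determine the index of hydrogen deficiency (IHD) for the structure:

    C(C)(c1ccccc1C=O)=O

Molecular formula from the SMILES: C9H8O2.
DoU = (2C + 2 + N − H − X)/2 = (2·9 + 2 + 0 − 8 − 0)/2 = 12/2 = 6.
(Structurally: 1 ring(s) + 5 π bond(s) = 6.)

6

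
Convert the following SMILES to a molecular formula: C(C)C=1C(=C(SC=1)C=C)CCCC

C12H18S

Heavy atoms from the SMILES: 12 C, 1 S.
Implicit hydrogens by atom environment:
  5 × C: 2 H each → 10
  3 × C (aromatic): no H
  2 × C: 3 H each → 6
  1 × C (aromatic): 1 H
  1 × C: 1 H
  1 × S (aromatic): no H
  Total hydrogens = 18.
Molecular formula: C12H18S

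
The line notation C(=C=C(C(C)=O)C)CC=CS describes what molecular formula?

C9H12OS

Heavy atoms from the SMILES: 9 C, 1 O, 1 S.
Implicit hydrogens by atom environment:
  3 × C: 1 H each → 3
  3 × C: no H
  2 × C: 3 H each → 6
  1 × C: 2 H
  1 × O: no H
  1 × S: 1 H
  Total hydrogens = 12.
Molecular formula: C9H12OS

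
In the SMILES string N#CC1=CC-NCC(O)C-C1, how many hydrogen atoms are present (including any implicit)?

12

Hydrogens are implicit in SMILES; fill each atom to its normal valence:
  4 × C: 2 H each → 8
  2 × C: 1 H each → 2
  2 × C: no H
  1 × N: 1 H
  1 × N: no H
  1 × O: 1 H
  Total hydrogens = 12.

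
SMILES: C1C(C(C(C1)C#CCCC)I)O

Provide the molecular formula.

C10H15IO

Heavy atoms from the SMILES: 10 C, 1 I, 1 O.
Implicit hydrogens by atom environment:
  4 × C: 2 H each → 8
  3 × C: 1 H each → 3
  2 × C: no H
  1 × C: 3 H
  1 × I: no H
  1 × O: 1 H
  Total hydrogens = 15.
Molecular formula: C10H15IO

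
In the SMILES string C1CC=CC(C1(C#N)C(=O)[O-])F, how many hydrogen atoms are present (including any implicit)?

7

Hydrogens are implicit in SMILES; fill each atom to its normal valence:
  3 × C: 1 H each → 3
  3 × C: no H
  2 × C: 2 H each → 4
  1 × F: no H
  1 × N: no H
  1 × O: no H
  1 × O (charge -1): no H
  Total hydrogens = 7.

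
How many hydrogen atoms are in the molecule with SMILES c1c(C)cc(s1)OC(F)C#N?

Hydrogens are implicit in SMILES; fill each atom to its normal valence:
  2 × C (aromatic): 1 H each → 2
  2 × C (aromatic): no H
  1 × C: 3 H
  1 × C: 1 H
  1 × C: no H
  1 × F: no H
  1 × N: no H
  1 × O: no H
  1 × S (aromatic): no H
  Total hydrogens = 6.

6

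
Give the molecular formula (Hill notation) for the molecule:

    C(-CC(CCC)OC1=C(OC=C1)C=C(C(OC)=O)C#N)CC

Heavy atoms from the SMILES: 17 C, 1 N, 4 O.
Implicit hydrogens by atom environment:
  5 × C: 2 H each → 10
  3 × C: 3 H each → 9
  3 × C: no H
  3 × O: no H
  2 × C (aromatic): 1 H each → 2
  2 × C: 1 H each → 2
  2 × C (aromatic): no H
  1 × N: no H
  1 × O (aromatic): no H
  Total hydrogens = 23.
Molecular formula: C17H23NO4

C17H23NO4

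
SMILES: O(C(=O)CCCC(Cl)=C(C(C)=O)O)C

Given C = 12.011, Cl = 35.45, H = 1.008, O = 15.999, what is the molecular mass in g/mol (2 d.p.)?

Molecular formula: C9H13ClO4.
M = 9×12.011 + 1×35.45 + 13×1.008 + 4×15.999 = 220.65 g/mol.

220.65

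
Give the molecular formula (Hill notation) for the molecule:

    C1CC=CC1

C5H8

Heavy atoms from the SMILES: 5 C.
Implicit hydrogens by atom environment:
  3 × C: 2 H each → 6
  2 × C: 1 H each → 2
  Total hydrogens = 8.
Molecular formula: C5H8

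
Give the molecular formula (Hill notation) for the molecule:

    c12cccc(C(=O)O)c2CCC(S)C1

Heavy atoms from the SMILES: 11 C, 2 O, 1 S.
Implicit hydrogens by atom environment:
  3 × C: 2 H each → 6
  3 × C (aromatic): 1 H each → 3
  3 × C (aromatic): no H
  1 × C: 1 H
  1 × C: no H
  1 × O: 1 H
  1 × O: no H
  1 × S: 1 H
  Total hydrogens = 12.
Molecular formula: C11H12O2S

C11H12O2S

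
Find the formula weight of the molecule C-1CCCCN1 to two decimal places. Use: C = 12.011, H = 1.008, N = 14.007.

85.15

Molecular formula: C5H11N.
M = 5×12.011 + 11×1.008 + 1×14.007 = 85.15 g/mol.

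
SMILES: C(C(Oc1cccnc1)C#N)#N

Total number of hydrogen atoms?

5

Hydrogens are implicit in SMILES; fill each atom to its normal valence:
  4 × C (aromatic): 1 H each → 4
  2 × C: no H
  2 × N: no H
  1 × C: 1 H
  1 × C (aromatic): no H
  1 × N (aromatic): no H
  1 × O: no H
  Total hydrogens = 5.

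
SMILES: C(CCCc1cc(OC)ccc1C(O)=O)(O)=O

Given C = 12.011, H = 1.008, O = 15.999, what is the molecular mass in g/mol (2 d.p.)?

238.24

Molecular formula: C12H14O5.
M = 12×12.011 + 14×1.008 + 5×15.999 = 238.24 g/mol.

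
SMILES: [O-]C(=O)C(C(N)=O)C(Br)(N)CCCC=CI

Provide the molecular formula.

C9H13BrIN2O3-

Heavy atoms from the SMILES: 1 Br, 9 C, 1 I, 2 N, 3 O.
Implicit hydrogens by atom environment:
  3 × C: 2 H each → 6
  3 × C: 1 H each → 3
  3 × C: no H
  2 × N: 2 H each → 4
  2 × O: no H
  1 × Br: no H
  1 × I: no H
  1 × O (charge -1): no H
  Total hydrogens = 13.
Net charge -1.
Molecular formula: C9H13BrIN2O3-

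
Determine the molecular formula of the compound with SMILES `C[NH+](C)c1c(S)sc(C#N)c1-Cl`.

C7H8ClN2S2+

Heavy atoms from the SMILES: 7 C, 1 Cl, 2 N, 2 S.
Implicit hydrogens by atom environment:
  4 × C (aromatic): no H
  2 × C: 3 H each → 6
  1 × C: no H
  1 × Cl: no H
  1 × N (charge +1): 1 H
  1 × N: no H
  1 × S: 1 H
  1 × S (aromatic): no H
  Total hydrogens = 8.
Net charge +1.
Molecular formula: C7H8ClN2S2+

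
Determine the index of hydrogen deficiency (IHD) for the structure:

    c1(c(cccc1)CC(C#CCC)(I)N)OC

Molecular formula from the SMILES: C13H16INO.
DoU = (2C + 2 + N − H − X)/2 = (2·13 + 2 + 1 − 16 − 1)/2 = 12/2 = 6.
(Structurally: 1 ring(s) + 5 π bond(s) = 6.)

6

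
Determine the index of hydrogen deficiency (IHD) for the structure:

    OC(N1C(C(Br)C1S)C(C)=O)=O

Molecular formula from the SMILES: C6H8BrNO3S.
DoU = (2C + 2 + N − H − X)/2 = (2·6 + 2 + 1 − 8 − 1)/2 = 6/2 = 3.
(Structurally: 1 ring(s) + 2 π bond(s) = 3.)

3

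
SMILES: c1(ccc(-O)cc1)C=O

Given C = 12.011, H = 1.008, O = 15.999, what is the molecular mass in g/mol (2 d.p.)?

122.12

Molecular formula: C7H6O2.
M = 7×12.011 + 6×1.008 + 2×15.999 = 122.12 g/mol.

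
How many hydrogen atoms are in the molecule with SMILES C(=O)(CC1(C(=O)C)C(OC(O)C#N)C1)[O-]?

10

Hydrogens are implicit in SMILES; fill each atom to its normal valence:
  4 × C: no H
  3 × O: no H
  2 × C: 2 H each → 4
  2 × C: 1 H each → 2
  1 × C: 3 H
  1 × N: no H
  1 × O: 1 H
  1 × O (charge -1): no H
  Total hydrogens = 10.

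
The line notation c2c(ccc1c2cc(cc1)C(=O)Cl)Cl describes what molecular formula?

Heavy atoms from the SMILES: 11 C, 2 Cl, 1 O.
Implicit hydrogens by atom environment:
  6 × C (aromatic): 1 H each → 6
  4 × C (aromatic): no H
  2 × Cl: no H
  1 × C: no H
  1 × O: no H
  Total hydrogens = 6.
Molecular formula: C11H6Cl2O

C11H6Cl2O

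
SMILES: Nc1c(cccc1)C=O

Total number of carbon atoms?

The symbol for carbon appears 7 times in the SMILES. Lowercase c denotes aromatic carbon and counts toward C.

7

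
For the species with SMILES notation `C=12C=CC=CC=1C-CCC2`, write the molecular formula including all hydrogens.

C10H12

Heavy atoms from the SMILES: 10 C.
Implicit hydrogens by atom environment:
  4 × C: 2 H each → 8
  4 × C (aromatic): 1 H each → 4
  2 × C (aromatic): no H
  Total hydrogens = 12.
Molecular formula: C10H12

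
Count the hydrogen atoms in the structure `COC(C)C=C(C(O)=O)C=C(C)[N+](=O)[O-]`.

Hydrogens are implicit in SMILES; fill each atom to its normal valence:
  3 × C: 3 H each → 9
  3 × C: 1 H each → 3
  3 × C: no H
  3 × O: no H
  1 × N (charge +1): no H
  1 × O: 1 H
  1 × O (charge -1): no H
  Total hydrogens = 13.

13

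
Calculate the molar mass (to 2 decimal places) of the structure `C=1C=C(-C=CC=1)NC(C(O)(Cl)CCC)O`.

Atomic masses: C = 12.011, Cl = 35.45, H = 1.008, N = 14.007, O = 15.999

Molecular formula: C11H16ClNO2.
M = 11×12.011 + 1×35.45 + 16×1.008 + 1×14.007 + 2×15.999 = 229.70 g/mol.

229.70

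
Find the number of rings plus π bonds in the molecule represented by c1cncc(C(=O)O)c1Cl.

Molecular formula from the SMILES: C6H4ClNO2.
DoU = (2C + 2 + N − H − X)/2 = (2·6 + 2 + 1 − 4 − 1)/2 = 10/2 = 5.
(Structurally: 1 ring(s) + 4 π bond(s) = 5.)

5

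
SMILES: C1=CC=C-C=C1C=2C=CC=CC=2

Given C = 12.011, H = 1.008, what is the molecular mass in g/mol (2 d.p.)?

154.21

Molecular formula: C12H10.
M = 12×12.011 + 10×1.008 = 154.21 g/mol.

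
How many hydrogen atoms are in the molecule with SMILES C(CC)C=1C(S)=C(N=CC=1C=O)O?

11

Hydrogens are implicit in SMILES; fill each atom to its normal valence:
  4 × C (aromatic): no H
  2 × C: 2 H each → 4
  1 × C: 3 H
  1 × C (aromatic): 1 H
  1 × C: 1 H
  1 × N (aromatic): no H
  1 × O: 1 H
  1 × O: no H
  1 × S: 1 H
  Total hydrogens = 11.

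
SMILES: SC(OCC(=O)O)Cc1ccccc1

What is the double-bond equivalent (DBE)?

Molecular formula from the SMILES: C10H12O3S.
DoU = (2C + 2 + N − H − X)/2 = (2·10 + 2 + 0 − 12 − 0)/2 = 10/2 = 5.
(Structurally: 1 ring(s) + 4 π bond(s) = 5.)

5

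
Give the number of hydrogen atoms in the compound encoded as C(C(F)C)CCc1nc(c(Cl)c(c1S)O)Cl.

Hydrogens are implicit in SMILES; fill each atom to its normal valence:
  5 × C (aromatic): no H
  3 × C: 2 H each → 6
  2 × Cl: no H
  1 × C: 3 H
  1 × C: 1 H
  1 × F: no H
  1 × N (aromatic): no H
  1 × O: 1 H
  1 × S: 1 H
  Total hydrogens = 12.

12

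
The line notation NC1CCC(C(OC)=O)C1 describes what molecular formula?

C7H13NO2

Heavy atoms from the SMILES: 7 C, 1 N, 2 O.
Implicit hydrogens by atom environment:
  3 × C: 2 H each → 6
  2 × C: 1 H each → 2
  2 × O: no H
  1 × C: 3 H
  1 × C: no H
  1 × N: 2 H
  Total hydrogens = 13.
Molecular formula: C7H13NO2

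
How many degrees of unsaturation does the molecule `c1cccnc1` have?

Molecular formula from the SMILES: C5H5N.
DoU = (2C + 2 + N − H − X)/2 = (2·5 + 2 + 1 − 5 − 0)/2 = 8/2 = 4.
(Structurally: 1 ring(s) + 3 π bond(s) = 4.)

4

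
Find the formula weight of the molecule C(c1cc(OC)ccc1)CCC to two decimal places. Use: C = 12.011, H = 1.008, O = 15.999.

164.25

Molecular formula: C11H16O.
M = 11×12.011 + 16×1.008 + 1×15.999 = 164.25 g/mol.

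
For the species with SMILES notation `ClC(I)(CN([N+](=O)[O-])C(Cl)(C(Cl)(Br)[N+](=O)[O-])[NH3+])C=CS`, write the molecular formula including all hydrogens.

Heavy atoms from the SMILES: 1 Br, 6 C, 3 Cl, 1 I, 4 N, 4 O, 1 S.
Implicit hydrogens by atom environment:
  3 × C: no H
  3 × Cl: no H
  2 × C: 1 H each → 2
  2 × N (charge +1): no H
  2 × O: no H
  2 × O (charge -1): no H
  1 × Br: no H
  1 × C: 2 H
  1 × I: no H
  1 × N (charge +1): 3 H
  1 × N: no H
  1 × S: 1 H
  Total hydrogens = 8.
Net charge +1.
Molecular formula: C6H8BrCl3IN4O4S+

C6H8BrCl3IN4O4S+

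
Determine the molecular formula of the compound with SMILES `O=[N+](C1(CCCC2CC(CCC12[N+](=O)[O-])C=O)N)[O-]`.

Heavy atoms from the SMILES: 11 C, 3 N, 5 O.
Implicit hydrogens by atom environment:
  6 × C: 2 H each → 12
  3 × C: 1 H each → 3
  3 × O: no H
  2 × C: no H
  2 × N (charge +1): no H
  2 × O (charge -1): no H
  1 × N: 2 H
  Total hydrogens = 17.
Molecular formula: C11H17N3O5

C11H17N3O5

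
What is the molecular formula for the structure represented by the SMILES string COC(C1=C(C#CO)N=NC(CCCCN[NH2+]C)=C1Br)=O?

C13H18BrN4O3+

Heavy atoms from the SMILES: 1 Br, 13 C, 4 N, 3 O.
Implicit hydrogens by atom environment:
  4 × C: 2 H each → 8
  4 × C (aromatic): no H
  3 × C: no H
  2 × C: 3 H each → 6
  2 × N (aromatic): no H
  2 × O: no H
  1 × Br: no H
  1 × N (charge +1): 2 H
  1 × N: 1 H
  1 × O: 1 H
  Total hydrogens = 18.
Net charge +1.
Molecular formula: C13H18BrN4O3+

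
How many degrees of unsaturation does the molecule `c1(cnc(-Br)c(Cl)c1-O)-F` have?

4

Molecular formula from the SMILES: C5H2BrClFNO.
DoU = (2C + 2 + N − H − X)/2 = (2·5 + 2 + 1 − 2 − 3)/2 = 8/2 = 4.
(Structurally: 1 ring(s) + 3 π bond(s) = 4.)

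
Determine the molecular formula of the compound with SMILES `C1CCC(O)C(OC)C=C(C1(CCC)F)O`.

C12H21FO3

Heavy atoms from the SMILES: 12 C, 1 F, 3 O.
Implicit hydrogens by atom environment:
  5 × C: 2 H each → 10
  3 × C: 1 H each → 3
  2 × C: 3 H each → 6
  2 × C: no H
  2 × O: 1 H each → 2
  1 × F: no H
  1 × O: no H
  Total hydrogens = 21.
Molecular formula: C12H21FO3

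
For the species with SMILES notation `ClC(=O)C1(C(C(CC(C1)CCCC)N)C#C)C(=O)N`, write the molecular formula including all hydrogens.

Heavy atoms from the SMILES: 14 C, 1 Cl, 2 N, 2 O.
Implicit hydrogens by atom environment:
  5 × C: 2 H each → 10
  4 × C: 1 H each → 4
  4 × C: no H
  2 × N: 2 H each → 4
  2 × O: no H
  1 × C: 3 H
  1 × Cl: no H
  Total hydrogens = 21.
Molecular formula: C14H21ClN2O2

C14H21ClN2O2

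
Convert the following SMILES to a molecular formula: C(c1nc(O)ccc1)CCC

Heavy atoms from the SMILES: 9 C, 1 N, 1 O.
Implicit hydrogens by atom environment:
  3 × C: 2 H each → 6
  3 × C (aromatic): 1 H each → 3
  2 × C (aromatic): no H
  1 × C: 3 H
  1 × N (aromatic): no H
  1 × O: 1 H
  Total hydrogens = 13.
Molecular formula: C9H13NO

C9H13NO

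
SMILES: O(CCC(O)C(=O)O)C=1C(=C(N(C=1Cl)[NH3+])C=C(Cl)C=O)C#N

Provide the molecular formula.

C12H12Cl2N3O5+

Heavy atoms from the SMILES: 12 C, 2 Cl, 3 N, 5 O.
Implicit hydrogens by atom environment:
  4 × C (aromatic): no H
  3 × C: 1 H each → 3
  3 × C: no H
  3 × O: no H
  2 × C: 2 H each → 4
  2 × Cl: no H
  2 × O: 1 H each → 2
  1 × N (charge +1): 3 H
  1 × N (aromatic): no H
  1 × N: no H
  Total hydrogens = 12.
Net charge +1.
Molecular formula: C12H12Cl2N3O5+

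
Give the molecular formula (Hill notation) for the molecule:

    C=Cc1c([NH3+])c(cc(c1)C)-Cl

C9H11ClN+

Heavy atoms from the SMILES: 9 C, 1 Cl, 1 N.
Implicit hydrogens by atom environment:
  4 × C (aromatic): no H
  2 × C (aromatic): 1 H each → 2
  1 × C: 3 H
  1 × C: 2 H
  1 × C: 1 H
  1 × Cl: no H
  1 × N (charge +1): 3 H
  Total hydrogens = 11.
Net charge +1.
Molecular formula: C9H11ClN+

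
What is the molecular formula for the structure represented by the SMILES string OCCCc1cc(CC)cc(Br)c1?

C11H15BrO

Heavy atoms from the SMILES: 1 Br, 11 C, 1 O.
Implicit hydrogens by atom environment:
  4 × C: 2 H each → 8
  3 × C (aromatic): 1 H each → 3
  3 × C (aromatic): no H
  1 × Br: no H
  1 × C: 3 H
  1 × O: 1 H
  Total hydrogens = 15.
Molecular formula: C11H15BrO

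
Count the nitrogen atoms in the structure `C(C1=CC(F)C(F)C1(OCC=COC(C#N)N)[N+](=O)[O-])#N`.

4

The symbol for nitrogen appears 4 times in the SMILES.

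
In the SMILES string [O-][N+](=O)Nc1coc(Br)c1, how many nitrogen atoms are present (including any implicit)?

The symbol for nitrogen appears 2 times in the SMILES.

2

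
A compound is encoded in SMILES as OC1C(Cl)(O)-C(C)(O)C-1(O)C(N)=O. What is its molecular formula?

Heavy atoms from the SMILES: 6 C, 1 Cl, 1 N, 5 O.
Implicit hydrogens by atom environment:
  4 × C: no H
  4 × O: 1 H each → 4
  1 × C: 3 H
  1 × C: 1 H
  1 × Cl: no H
  1 × N: 2 H
  1 × O: no H
  Total hydrogens = 10.
Molecular formula: C6H10ClNO5

C6H10ClNO5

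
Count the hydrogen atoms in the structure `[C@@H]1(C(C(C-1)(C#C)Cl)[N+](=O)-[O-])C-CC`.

12

Hydrogens are implicit in SMILES; fill each atom to its normal valence:
  3 × C: 2 H each → 6
  3 × C: 1 H each → 3
  2 × C: no H
  1 × C: 3 H
  1 × Cl: no H
  1 × N (charge +1): no H
  1 × O: no H
  1 × O (charge -1): no H
  Total hydrogens = 12.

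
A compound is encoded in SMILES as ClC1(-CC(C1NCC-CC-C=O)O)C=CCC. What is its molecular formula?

C13H22ClNO2

Heavy atoms from the SMILES: 13 C, 1 Cl, 1 N, 2 O.
Implicit hydrogens by atom environment:
  6 × C: 2 H each → 12
  5 × C: 1 H each → 5
  1 × C: 3 H
  1 × C: no H
  1 × Cl: no H
  1 × N: 1 H
  1 × O: 1 H
  1 × O: no H
  Total hydrogens = 22.
Molecular formula: C13H22ClNO2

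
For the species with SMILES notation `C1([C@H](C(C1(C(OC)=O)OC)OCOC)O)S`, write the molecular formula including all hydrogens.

C9H16O6S

Heavy atoms from the SMILES: 9 C, 6 O, 1 S.
Implicit hydrogens by atom environment:
  5 × O: no H
  3 × C: 3 H each → 9
  3 × C: 1 H each → 3
  2 × C: no H
  1 × C: 2 H
  1 × O: 1 H
  1 × S: 1 H
  Total hydrogens = 16.
Molecular formula: C9H16O6S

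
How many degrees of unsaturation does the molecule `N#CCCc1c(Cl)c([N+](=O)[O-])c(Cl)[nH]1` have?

6

Molecular formula from the SMILES: C7H5Cl2N3O2.
DoU = (2C + 2 + N − H − X)/2 = (2·7 + 2 + 3 − 5 − 2)/2 = 12/2 = 6.
(Structurally: 1 ring(s) + 5 π bond(s) = 6.)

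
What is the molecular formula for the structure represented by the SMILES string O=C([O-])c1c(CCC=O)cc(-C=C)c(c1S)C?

C13H13O3S-

Heavy atoms from the SMILES: 13 C, 3 O, 1 S.
Implicit hydrogens by atom environment:
  5 × C (aromatic): no H
  3 × C: 2 H each → 6
  2 × C: 1 H each → 2
  2 × O: no H
  1 × C: 3 H
  1 × C (aromatic): 1 H
  1 × C: no H
  1 × O (charge -1): no H
  1 × S: 1 H
  Total hydrogens = 13.
Net charge -1.
Molecular formula: C13H13O3S-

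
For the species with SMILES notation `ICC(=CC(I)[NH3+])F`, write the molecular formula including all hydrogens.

C4H7FI2N+

Heavy atoms from the SMILES: 4 C, 1 F, 2 I, 1 N.
Implicit hydrogens by atom environment:
  2 × C: 1 H each → 2
  2 × I: no H
  1 × C: 2 H
  1 × C: no H
  1 × F: no H
  1 × N (charge +1): 3 H
  Total hydrogens = 7.
Net charge +1.
Molecular formula: C4H7FI2N+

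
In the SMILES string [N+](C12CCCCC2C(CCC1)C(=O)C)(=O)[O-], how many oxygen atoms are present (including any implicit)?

The symbol for oxygen appears 3 times in the SMILES.

3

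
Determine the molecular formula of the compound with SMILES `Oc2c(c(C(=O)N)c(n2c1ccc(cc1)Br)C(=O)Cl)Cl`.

Heavy atoms from the SMILES: 1 Br, 12 C, 2 Cl, 2 N, 3 O.
Implicit hydrogens by atom environment:
  6 × C (aromatic): no H
  4 × C (aromatic): 1 H each → 4
  2 × C: no H
  2 × Cl: no H
  2 × O: no H
  1 × Br: no H
  1 × N: 2 H
  1 × N (aromatic): no H
  1 × O: 1 H
  Total hydrogens = 7.
Molecular formula: C12H7BrCl2N2O3

C12H7BrCl2N2O3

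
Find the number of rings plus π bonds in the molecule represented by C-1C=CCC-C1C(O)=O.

Molecular formula from the SMILES: C7H10O2.
DoU = (2C + 2 + N − H − X)/2 = (2·7 + 2 + 0 − 10 − 0)/2 = 6/2 = 3.
(Structurally: 1 ring(s) + 2 π bond(s) = 3.)

3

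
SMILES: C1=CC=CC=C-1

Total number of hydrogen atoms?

Hydrogens are implicit in SMILES; fill each atom to its normal valence:
  6 × C (aromatic): 1 H each → 6
  Total hydrogens = 6.

6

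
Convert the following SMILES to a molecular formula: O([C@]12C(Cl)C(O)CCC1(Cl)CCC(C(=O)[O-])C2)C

C12H17Cl2O4-

Heavy atoms from the SMILES: 12 C, 2 Cl, 4 O.
Implicit hydrogens by atom environment:
  5 × C: 2 H each → 10
  3 × C: 1 H each → 3
  3 × C: no H
  2 × Cl: no H
  2 × O: no H
  1 × C: 3 H
  1 × O: 1 H
  1 × O (charge -1): no H
  Total hydrogens = 17.
Net charge -1.
Molecular formula: C12H17Cl2O4-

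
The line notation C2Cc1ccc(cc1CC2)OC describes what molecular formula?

C11H14O

Heavy atoms from the SMILES: 11 C, 1 O.
Implicit hydrogens by atom environment:
  4 × C: 2 H each → 8
  3 × C (aromatic): 1 H each → 3
  3 × C (aromatic): no H
  1 × C: 3 H
  1 × O: no H
  Total hydrogens = 14.
Molecular formula: C11H14O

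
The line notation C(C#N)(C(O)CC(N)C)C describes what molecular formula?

Heavy atoms from the SMILES: 7 C, 2 N, 1 O.
Implicit hydrogens by atom environment:
  3 × C: 1 H each → 3
  2 × C: 3 H each → 6
  1 × C: 2 H
  1 × C: no H
  1 × N: 2 H
  1 × N: no H
  1 × O: 1 H
  Total hydrogens = 14.
Molecular formula: C7H14N2O

C7H14N2O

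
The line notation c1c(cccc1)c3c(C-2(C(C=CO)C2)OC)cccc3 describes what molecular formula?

C18H18O2

Heavy atoms from the SMILES: 18 C, 2 O.
Implicit hydrogens by atom environment:
  9 × C (aromatic): 1 H each → 9
  3 × C: 1 H each → 3
  3 × C (aromatic): no H
  1 × C: 3 H
  1 × C: 2 H
  1 × C: no H
  1 × O: 1 H
  1 × O: no H
  Total hydrogens = 18.
Molecular formula: C18H18O2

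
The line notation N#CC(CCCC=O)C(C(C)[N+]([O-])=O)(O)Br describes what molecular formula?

C9H13BrN2O4

Heavy atoms from the SMILES: 1 Br, 9 C, 2 N, 4 O.
Implicit hydrogens by atom environment:
  3 × C: 2 H each → 6
  3 × C: 1 H each → 3
  2 × C: no H
  2 × O: no H
  1 × Br: no H
  1 × C: 3 H
  1 × N (charge +1): no H
  1 × N: no H
  1 × O: 1 H
  1 × O (charge -1): no H
  Total hydrogens = 13.
Molecular formula: C9H13BrN2O4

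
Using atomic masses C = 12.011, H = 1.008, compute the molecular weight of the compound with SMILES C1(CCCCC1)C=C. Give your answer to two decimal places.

110.20

Molecular formula: C8H14.
M = 8×12.011 + 14×1.008 = 110.20 g/mol.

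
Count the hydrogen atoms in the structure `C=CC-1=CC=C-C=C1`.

Hydrogens are implicit in SMILES; fill each atom to its normal valence:
  5 × C (aromatic): 1 H each → 5
  1 × C: 2 H
  1 × C: 1 H
  1 × C (aromatic): no H
  Total hydrogens = 8.

8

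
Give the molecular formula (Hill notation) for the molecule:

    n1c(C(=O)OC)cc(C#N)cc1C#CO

Heavy atoms from the SMILES: 10 C, 2 N, 3 O.
Implicit hydrogens by atom environment:
  4 × C: no H
  3 × C (aromatic): no H
  2 × C (aromatic): 1 H each → 2
  2 × O: no H
  1 × C: 3 H
  1 × N (aromatic): no H
  1 × N: no H
  1 × O: 1 H
  Total hydrogens = 6.
Molecular formula: C10H6N2O3

C10H6N2O3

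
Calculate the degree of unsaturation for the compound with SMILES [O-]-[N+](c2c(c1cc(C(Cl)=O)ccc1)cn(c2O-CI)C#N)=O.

11

Molecular formula from the SMILES: C13H7ClIN3O4.
DoU = (2C + 2 + N − H − X)/2 = (2·13 + 2 + 3 − 7 − 2)/2 = 22/2 = 11.
(Structurally: 2 ring(s) + 9 π bond(s) = 11.)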